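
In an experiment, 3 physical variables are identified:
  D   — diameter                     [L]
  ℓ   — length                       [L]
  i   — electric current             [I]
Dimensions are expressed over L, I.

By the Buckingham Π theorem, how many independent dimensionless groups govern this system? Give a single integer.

Exponent matrix [L,I] × [D,ℓ,i]:
  L: [ 1  1  0]
  I: [ 0  0  1]
RREF → pivots at {D,i} ⇒ r = 2
Π count = n − r = 3 − 2 = 1

1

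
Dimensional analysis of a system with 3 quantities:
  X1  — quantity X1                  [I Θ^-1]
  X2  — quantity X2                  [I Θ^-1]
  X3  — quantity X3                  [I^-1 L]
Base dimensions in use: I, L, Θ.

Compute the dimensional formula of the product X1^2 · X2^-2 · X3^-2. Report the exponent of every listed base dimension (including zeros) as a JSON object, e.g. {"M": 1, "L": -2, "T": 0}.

Exponent matrix [I,L,Θ] × [X1,X2,X3]:
  I: [ 1  1 -1]
  L: [ 0  0  1]
  Θ: [-1 -1  0]
  [I]: (2)·1+(-2)·1+(-2)·-1 = 2
  [L]: (2)·0+(-2)·0+(-2)·1 = -2
  [Θ]: (2)·-1+(-2)·-1+(-2)·0 = 0
⇒ I^2 L^-2

{"I": 2, "L": -2, "Θ": 0}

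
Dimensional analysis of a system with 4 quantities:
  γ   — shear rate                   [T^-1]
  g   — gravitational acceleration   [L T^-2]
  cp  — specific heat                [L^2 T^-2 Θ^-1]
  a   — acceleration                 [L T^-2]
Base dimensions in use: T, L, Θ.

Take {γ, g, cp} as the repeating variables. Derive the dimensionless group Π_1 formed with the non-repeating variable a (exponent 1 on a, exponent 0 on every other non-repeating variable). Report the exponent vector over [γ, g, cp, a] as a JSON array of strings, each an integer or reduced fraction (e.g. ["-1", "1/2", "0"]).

Write exponents as rows T,L,Θ / cols γ,g,cp,a:
  T: [-1 -2 -2 -2]
  L: [ 0  1  2  1]
  Θ: [ 0  0 -1  0]
RREF → pivots at {γ,g,cp} ⇒ r = 3
Repeat: γ,g,cp; free: a
RREF:
  r0: [   1    0    0    0]
  r1: [   0    1    0    1]
  r2: [   0    0    1    0]
Fix exponent of a at 1; solve each RREF row for its pivot's exponent:
  r0: exp(γ) + (0)·1 = 0 ⇒ exp(γ) = 0
  r1: exp(g) + (1)·1 = 0 ⇒ exp(g) = -1
  r2: exp(cp) + (0)·1 = 0 ⇒ exp(cp) = 0
Π_1 = g^-1 · a

["0", "-1", "0", "1"]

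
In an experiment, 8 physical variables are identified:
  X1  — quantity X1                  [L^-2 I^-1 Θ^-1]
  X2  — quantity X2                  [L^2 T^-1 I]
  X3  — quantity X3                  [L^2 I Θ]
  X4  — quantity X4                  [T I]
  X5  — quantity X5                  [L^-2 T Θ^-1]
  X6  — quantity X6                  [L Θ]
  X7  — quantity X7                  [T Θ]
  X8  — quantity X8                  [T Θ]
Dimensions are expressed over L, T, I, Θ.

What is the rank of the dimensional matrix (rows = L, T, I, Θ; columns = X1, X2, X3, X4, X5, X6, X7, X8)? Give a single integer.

3

Dimensional matrix (L×T×I×Θ by X1×X2×X3×X4×X5×X6×X7×X8):
  L: [-2  2  2  0 -2  1  0  0]
  T: [ 0 -1  0  1  1  0  1  1]
  I: [-1  1  1  1  0  0  0  0]
  Θ: [-1  0  1  0 -1  1  1  1]
Echelon form has 3 nonzero rows (pivots: X1,X2,X4)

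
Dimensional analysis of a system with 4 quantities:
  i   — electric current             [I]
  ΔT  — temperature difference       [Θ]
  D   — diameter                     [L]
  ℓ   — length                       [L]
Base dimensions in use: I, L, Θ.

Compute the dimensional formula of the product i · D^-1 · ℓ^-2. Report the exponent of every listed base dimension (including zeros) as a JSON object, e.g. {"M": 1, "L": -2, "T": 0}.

{"I": 1, "L": -3, "Θ": 0}

Exponent matrix [I,L,Θ] × [i,ΔT,D,ℓ]:
  I: [ 1  0  0  0]
  L: [ 0  0  1  1]
  Θ: [ 0  1  0  0]
  [I]: (1)·1+(-1)·0+(-2)·0 = 1
  [L]: (1)·0+(-1)·1+(-2)·1 = -3
  [Θ]: (1)·0+(-1)·0+(-2)·0 = 0
⇒ I L^-3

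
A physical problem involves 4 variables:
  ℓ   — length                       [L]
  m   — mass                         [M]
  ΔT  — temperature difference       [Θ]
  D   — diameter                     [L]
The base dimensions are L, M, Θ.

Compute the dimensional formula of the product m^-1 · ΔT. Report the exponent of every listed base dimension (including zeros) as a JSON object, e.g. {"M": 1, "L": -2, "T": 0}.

Exponent matrix [L,M,Θ] × [ℓ,m,ΔT,D]:
  L: [ 1  0  0  1]
  M: [ 0  1  0  0]
  Θ: [ 0  0  1  0]
  [L]: (-1)·0+(1)·0 = 0
  [M]: (-1)·1+(1)·0 = -1
  [Θ]: (-1)·0+(1)·1 = 1
⇒ M^-1 Θ

{"L": 0, "M": -1, "Θ": 1}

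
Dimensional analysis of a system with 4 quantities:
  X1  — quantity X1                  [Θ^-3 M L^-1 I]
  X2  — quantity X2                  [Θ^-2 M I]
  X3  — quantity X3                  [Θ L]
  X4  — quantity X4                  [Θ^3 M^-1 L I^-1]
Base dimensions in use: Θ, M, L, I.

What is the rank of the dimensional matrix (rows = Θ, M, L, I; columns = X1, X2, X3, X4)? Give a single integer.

2

Write exponents as rows Θ,M,L,I / cols X1,X2,X3,X4:
  Θ: [-3 -2  1  3]
  M: [ 1  1  0 -1]
  L: [-1  0  1  1]
  I: [ 1  1  0 -1]
RREF → pivots at {X1,X2} ⇒ r = 2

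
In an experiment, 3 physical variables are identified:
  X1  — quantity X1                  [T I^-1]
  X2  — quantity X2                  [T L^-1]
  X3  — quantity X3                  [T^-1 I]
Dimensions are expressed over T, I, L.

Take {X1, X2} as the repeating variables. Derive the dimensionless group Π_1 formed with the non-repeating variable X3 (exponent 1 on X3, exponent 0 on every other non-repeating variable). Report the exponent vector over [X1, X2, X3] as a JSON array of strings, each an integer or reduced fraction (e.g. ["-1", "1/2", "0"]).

Exponent matrix [T,I,L] × [X1,X2,X3]:
  T: [ 1  1 -1]
  I: [-1  0  1]
  L: [ 0 -1  0]
Row reduction gives pivot columns X1,X2; rank = 2
Repeat: X1,X2; free: X3
RREF:
  r0: [   1    0   -1]
  r1: [   0    1    0]
  r2: [   0    0    0]
Fix exponent of X3 at 1; solve each RREF row for its pivot's exponent:
  r0: exp(X1) + (-1)·1 = 0 ⇒ exp(X1) = 1
  r1: exp(X2) + (0)·1 = 0 ⇒ exp(X2) = 0
Π_1 = X1 · X3

["1", "0", "1"]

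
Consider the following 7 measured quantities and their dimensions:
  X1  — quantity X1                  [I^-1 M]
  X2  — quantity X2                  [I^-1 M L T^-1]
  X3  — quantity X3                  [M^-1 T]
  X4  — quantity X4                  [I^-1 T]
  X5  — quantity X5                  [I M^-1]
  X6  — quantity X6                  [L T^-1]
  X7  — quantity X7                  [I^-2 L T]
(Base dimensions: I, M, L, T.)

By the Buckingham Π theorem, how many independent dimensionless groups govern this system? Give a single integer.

Write exponents as rows I,M,L,T / cols X1,X2,X3,X4,X5,X6,X7:
  I: [-1 -1  0 -1  1  0 -2]
  M: [ 1  1 -1  0 -1  0  0]
  L: [ 0  1  0  0  0  1  1]
  T: [ 0 -1  1  1  0 -1  1]
Row reduction gives pivot columns X1,X2,X3; rank = 3
7 vars − rank 3 = 4 Π groups

4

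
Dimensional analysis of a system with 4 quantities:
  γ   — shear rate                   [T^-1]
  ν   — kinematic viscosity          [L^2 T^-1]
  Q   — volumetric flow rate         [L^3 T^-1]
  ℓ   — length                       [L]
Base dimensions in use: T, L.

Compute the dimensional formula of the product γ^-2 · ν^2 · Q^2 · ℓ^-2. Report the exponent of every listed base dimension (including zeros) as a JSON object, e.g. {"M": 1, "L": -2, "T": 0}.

Exponent matrix [T,L] × [γ,ν,Q,ℓ]:
  T: [-1 -1 -1  0]
  L: [ 0  2  3  1]
  [T]: (-2)·-1+(2)·-1+(2)·-1+(-2)·0 = -2
  [L]: (-2)·0+(2)·2+(2)·3+(-2)·1 = 8
⇒ T^-2 L^8

{"T": -2, "L": 8}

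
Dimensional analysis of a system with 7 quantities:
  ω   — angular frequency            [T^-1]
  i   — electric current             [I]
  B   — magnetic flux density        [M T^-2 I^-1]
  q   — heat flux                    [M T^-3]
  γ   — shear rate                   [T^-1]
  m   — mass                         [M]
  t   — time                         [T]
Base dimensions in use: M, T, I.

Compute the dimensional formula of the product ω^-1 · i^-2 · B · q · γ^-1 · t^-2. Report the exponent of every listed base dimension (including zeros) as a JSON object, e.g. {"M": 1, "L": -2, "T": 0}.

{"M": 2, "T": -5, "I": -3}

Write exponents as rows M,T,I / cols ω,i,B,q,γ,m,t:
  M: [ 0  0  1  1  0  1  0]
  T: [-1  0 -2 -3 -1  0  1]
  I: [ 0  1 -1  0  0  0  0]
  [M]: (-1)·0+(-2)·0+(1)·1+(1)·1+(-1)·0+(-2)·0 = 2
  [T]: (-1)·-1+(-2)·0+(1)·-2+(1)·-3+(-1)·-1+(-2)·1 = -5
  [I]: (-1)·0+(-2)·1+(1)·-1+(1)·0+(-1)·0+(-2)·0 = -3
⇒ M^2 T^-5 I^-3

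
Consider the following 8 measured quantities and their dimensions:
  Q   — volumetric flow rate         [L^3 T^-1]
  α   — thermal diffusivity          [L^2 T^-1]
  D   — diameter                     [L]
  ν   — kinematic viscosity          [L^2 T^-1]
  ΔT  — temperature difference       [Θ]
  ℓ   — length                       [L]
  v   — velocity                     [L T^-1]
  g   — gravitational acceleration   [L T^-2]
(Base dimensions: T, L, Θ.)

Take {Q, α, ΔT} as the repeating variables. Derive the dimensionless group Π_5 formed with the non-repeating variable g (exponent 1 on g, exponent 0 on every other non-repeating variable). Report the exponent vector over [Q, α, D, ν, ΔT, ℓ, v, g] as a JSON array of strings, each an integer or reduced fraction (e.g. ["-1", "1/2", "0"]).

["3", "-5", "0", "0", "0", "0", "0", "1"]

Write exponents as rows T,L,Θ / cols Q,α,D,ν,ΔT,ℓ,v,g:
  T: [-1 -1  0 -1  0  0 -1 -2]
  L: [ 3  2  1  2  0  1  1  1]
  Θ: [ 0  0  0  0  1  0  0  0]
Echelon form has 3 nonzero rows (pivots: Q,α,ΔT)
Pivot set = {Q,α,ΔT}, free = {D,ν,ℓ,v,g}
RREF:
  r0: [   1    0    1    0    0    1   -1   -3]
  r1: [   0    1   -1    1    0   -1    2    5]
  r2: [   0    0    0    0    1    0    0    0]
Fix exponent of g at 1, D at 0, ν at 0, ℓ at 0, v at 0; solve each RREF row for its pivot's exponent:
  r0: exp(Q) + (-3)·1 = 0 ⇒ exp(Q) = 3
  r1: exp(α) + (5)·1 = 0 ⇒ exp(α) = -5
  r2: exp(ΔT) + (0)·1 = 0 ⇒ exp(ΔT) = 0
Π_5 = Q^3 · α^-5 · g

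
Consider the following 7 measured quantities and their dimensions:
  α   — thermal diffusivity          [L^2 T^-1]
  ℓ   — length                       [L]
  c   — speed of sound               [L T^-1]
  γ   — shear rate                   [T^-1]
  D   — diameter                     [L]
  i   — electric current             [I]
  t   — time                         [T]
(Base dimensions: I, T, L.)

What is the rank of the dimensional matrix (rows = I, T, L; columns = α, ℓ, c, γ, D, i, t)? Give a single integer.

3

Exponent matrix [I,T,L] × [α,ℓ,c,γ,D,i,t]:
  I: [ 0  0  0  0  0  1  0]
  T: [-1  0 -1 -1  0  0  1]
  L: [ 2  1  1  0  1  0  0]
RREF → pivots at {α,ℓ,i} ⇒ r = 3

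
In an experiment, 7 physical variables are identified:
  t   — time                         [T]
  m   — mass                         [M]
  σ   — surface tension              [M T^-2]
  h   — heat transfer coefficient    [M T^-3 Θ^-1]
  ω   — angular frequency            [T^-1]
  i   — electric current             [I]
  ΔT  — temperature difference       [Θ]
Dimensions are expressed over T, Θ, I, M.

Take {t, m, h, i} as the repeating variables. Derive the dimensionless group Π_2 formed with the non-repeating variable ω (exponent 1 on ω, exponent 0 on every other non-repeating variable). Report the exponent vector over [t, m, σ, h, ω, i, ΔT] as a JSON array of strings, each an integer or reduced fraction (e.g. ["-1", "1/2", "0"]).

["1", "0", "0", "0", "1", "0", "0"]

Exponent matrix [T,Θ,I,M] × [t,m,σ,h,ω,i,ΔT]:
  T: [ 1  0 -2 -3 -1  0  0]
  Θ: [ 0  0  0 -1  0  0  1]
  I: [ 0  0  0  0  0  1  0]
  M: [ 0  1  1  1  0  0  0]
Echelon form has 4 nonzero rows (pivots: t,m,h,i)
Repeat: t,m,h,i; free: σ,ω,ΔT
RREF:
  r0: [   1    0   -2    0   -1    0   -3]
  r1: [   0    1    1    0    0    0    1]
  r2: [   0    0    0    1    0    0   -1]
  r3: [   0    0    0    0    0    1    0]
Fix exponent of ω at 1, σ at 0, ΔT at 0; solve each RREF row for its pivot's exponent:
  r0: exp(t) + (-1)·1 = 0 ⇒ exp(t) = 1
  r1: exp(m) + (0)·1 = 0 ⇒ exp(m) = 0
  r2: exp(h) + (0)·1 = 0 ⇒ exp(h) = 0
  r3: exp(i) + (0)·1 = 0 ⇒ exp(i) = 0
Π_2 = t · ω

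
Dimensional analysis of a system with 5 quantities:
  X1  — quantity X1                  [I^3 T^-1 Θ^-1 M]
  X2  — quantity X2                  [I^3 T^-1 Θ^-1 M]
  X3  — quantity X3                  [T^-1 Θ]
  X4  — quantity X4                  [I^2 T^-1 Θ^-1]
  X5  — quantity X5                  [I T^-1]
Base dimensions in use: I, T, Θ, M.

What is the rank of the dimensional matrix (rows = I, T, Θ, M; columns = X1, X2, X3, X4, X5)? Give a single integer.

3

Write exponents as rows I,T,Θ,M / cols X1,X2,X3,X4,X5:
  I: [ 3  3  0  2  1]
  T: [-1 -1 -1 -1 -1]
  Θ: [-1 -1  1 -1  0]
  M: [ 1  1  0  0  0]
RREF → pivots at {X1,X3,X4} ⇒ r = 3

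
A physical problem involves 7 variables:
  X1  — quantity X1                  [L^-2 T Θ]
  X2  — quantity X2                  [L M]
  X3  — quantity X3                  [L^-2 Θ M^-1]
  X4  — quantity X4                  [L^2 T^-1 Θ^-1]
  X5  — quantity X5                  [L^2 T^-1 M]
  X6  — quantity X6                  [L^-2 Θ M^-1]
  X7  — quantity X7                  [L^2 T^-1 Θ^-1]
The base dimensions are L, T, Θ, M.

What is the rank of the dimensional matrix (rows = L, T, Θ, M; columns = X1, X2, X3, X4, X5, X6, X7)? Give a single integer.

Exponent matrix [L,T,Θ,M] × [X1,X2,X3,X4,X5,X6,X7]:
  L: [-2  1 -2  2  2 -2  2]
  T: [ 1  0  0 -1 -1  0 -1]
  Θ: [ 1  0  1 -1  0  1 -1]
  M: [ 0  1 -1  0  1 -1  0]
RREF → pivots at {X1,X2,X3} ⇒ r = 3

3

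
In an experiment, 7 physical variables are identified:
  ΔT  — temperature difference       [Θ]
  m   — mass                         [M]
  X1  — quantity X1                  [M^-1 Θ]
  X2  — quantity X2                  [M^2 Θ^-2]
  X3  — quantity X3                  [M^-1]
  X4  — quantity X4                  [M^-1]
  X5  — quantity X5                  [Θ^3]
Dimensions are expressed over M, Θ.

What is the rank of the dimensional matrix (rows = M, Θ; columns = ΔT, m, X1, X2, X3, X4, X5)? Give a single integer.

Exponent matrix [M,Θ] × [ΔT,m,X1,X2,X3,X4,X5]:
  M: [ 0  1 -1  2 -1 -1  0]
  Θ: [ 1  0  1 -2  0  0  3]
RREF → pivots at {ΔT,m} ⇒ r = 2

2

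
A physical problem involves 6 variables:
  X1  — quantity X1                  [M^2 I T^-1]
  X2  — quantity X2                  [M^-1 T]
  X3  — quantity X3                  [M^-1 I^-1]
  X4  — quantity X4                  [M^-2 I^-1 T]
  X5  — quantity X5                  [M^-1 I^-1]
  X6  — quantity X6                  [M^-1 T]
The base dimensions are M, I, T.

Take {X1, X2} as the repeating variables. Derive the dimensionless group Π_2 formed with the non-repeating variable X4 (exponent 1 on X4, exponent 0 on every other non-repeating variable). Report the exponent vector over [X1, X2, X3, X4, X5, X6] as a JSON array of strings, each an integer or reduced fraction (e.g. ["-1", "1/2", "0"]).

["1", "0", "0", "1", "0", "0"]

Dimensional matrix (M×I×T by X1×X2×X3×X4×X5×X6):
  M: [ 2 -1 -1 -2 -1 -1]
  I: [ 1  0 -1 -1 -1  0]
  T: [-1  1  0  1  0  1]
Echelon form has 2 nonzero rows (pivots: X1,X2)
Repeat: X1,X2; free: X3,X4,X5,X6
RREF:
  r0: [   1    0   -1   -1   -1    0]
  r1: [   0    1   -1    0   -1    1]
  r2: [   0    0    0    0    0    0]
Fix exponent of X4 at 1, X3 at 0, X5 at 0, X6 at 0; solve each RREF row for its pivot's exponent:
  r0: exp(X1) + (-1)·1 = 0 ⇒ exp(X1) = 1
  r1: exp(X2) + (0)·1 = 0 ⇒ exp(X2) = 0
Π_2 = X1 · X4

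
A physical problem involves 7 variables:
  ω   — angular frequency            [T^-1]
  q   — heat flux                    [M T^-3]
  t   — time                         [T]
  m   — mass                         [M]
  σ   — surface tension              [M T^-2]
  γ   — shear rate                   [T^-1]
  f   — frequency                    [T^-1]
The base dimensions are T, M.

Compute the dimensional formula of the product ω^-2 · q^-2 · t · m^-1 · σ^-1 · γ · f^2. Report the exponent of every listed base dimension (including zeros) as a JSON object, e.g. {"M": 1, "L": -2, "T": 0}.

Exponent matrix [T,M] × [ω,q,t,m,σ,γ,f]:
  T: [-1 -3  1  0 -2 -1 -1]
  M: [ 0  1  0  1  1  0  0]
  [T]: (-2)·-1+(-2)·-3+(1)·1+(-1)·0+(-1)·-2+(1)·-1+(2)·-1 = 8
  [M]: (-2)·0+(-2)·1+(1)·0+(-1)·1+(-1)·1+(1)·0+(2)·0 = -4
⇒ T^8 M^-4

{"T": 8, "M": -4}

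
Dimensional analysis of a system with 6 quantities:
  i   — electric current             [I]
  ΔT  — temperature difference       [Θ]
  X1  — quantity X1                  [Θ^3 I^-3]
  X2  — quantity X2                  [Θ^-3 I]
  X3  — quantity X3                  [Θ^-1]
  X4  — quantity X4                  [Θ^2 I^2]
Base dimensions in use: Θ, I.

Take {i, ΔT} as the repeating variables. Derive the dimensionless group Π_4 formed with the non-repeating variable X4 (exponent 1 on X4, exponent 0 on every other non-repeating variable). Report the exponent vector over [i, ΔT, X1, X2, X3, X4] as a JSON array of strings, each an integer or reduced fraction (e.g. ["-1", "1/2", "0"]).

["-2", "-2", "0", "0", "0", "1"]

Write exponents as rows Θ,I / cols i,ΔT,X1,X2,X3,X4:
  Θ: [ 0  1  3 -3 -1  2]
  I: [ 1  0 -3  1  0  2]
Row reduction gives pivot columns i,ΔT; rank = 2
Repeat: i,ΔT; free: X1,X2,X3,X4
RREF:
  r0: [   1    0   -3    1    0    2]
  r1: [   0    1    3   -3   -1    2]
Fix exponent of X4 at 1, X1 at 0, X2 at 0, X3 at 0; solve each RREF row for its pivot's exponent:
  r0: exp(i) + (2)·1 = 0 ⇒ exp(i) = -2
  r1: exp(ΔT) + (2)·1 = 0 ⇒ exp(ΔT) = -2
Π_4 = i^-2 · ΔT^-2 · X4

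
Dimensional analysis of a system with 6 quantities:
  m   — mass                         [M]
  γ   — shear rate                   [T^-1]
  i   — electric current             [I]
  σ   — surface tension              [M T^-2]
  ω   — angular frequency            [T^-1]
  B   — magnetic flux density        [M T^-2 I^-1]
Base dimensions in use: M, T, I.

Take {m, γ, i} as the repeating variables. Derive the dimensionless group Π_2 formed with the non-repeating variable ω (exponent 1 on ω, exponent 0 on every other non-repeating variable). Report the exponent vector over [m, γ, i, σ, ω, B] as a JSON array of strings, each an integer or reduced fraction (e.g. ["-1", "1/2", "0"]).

["0", "-1", "0", "0", "1", "0"]

Write exponents as rows M,T,I / cols m,γ,i,σ,ω,B:
  M: [ 1  0  0  1  0  1]
  T: [ 0 -1  0 -2 -1 -2]
  I: [ 0  0  1  0  0 -1]
Row reduction gives pivot columns m,γ,i; rank = 3
Repeat: m,γ,i; free: σ,ω,B
RREF:
  r0: [   1    0    0    1    0    1]
  r1: [   0    1    0    2    1    2]
  r2: [   0    0    1    0    0   -1]
Fix exponent of ω at 1, σ at 0, B at 0; solve each RREF row for its pivot's exponent:
  r0: exp(m) + (0)·1 = 0 ⇒ exp(m) = 0
  r1: exp(γ) + (1)·1 = 0 ⇒ exp(γ) = -1
  r2: exp(i) + (0)·1 = 0 ⇒ exp(i) = 0
Π_2 = γ^-1 · ω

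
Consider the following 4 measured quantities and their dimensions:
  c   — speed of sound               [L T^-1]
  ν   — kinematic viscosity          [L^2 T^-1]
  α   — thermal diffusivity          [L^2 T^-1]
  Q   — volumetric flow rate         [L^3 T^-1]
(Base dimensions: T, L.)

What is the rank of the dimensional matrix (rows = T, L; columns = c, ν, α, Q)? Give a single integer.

2

Dimensional matrix (T×L by c×ν×α×Q):
  T: [-1 -1 -1 -1]
  L: [ 1  2  2  3]
Row reduction gives pivot columns c,ν; rank = 2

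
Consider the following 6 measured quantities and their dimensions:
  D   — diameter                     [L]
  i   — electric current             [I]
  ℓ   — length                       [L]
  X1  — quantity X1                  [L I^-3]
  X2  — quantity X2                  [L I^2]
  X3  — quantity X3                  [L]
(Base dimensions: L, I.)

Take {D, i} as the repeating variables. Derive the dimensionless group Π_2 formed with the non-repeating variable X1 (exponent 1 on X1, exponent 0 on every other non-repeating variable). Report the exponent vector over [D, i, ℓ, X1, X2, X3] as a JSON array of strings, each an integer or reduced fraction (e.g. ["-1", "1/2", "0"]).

Exponent matrix [L,I] × [D,i,ℓ,X1,X2,X3]:
  L: [ 1  0  1  1  1  1]
  I: [ 0  1  0 -3  2  0]
Row reduction gives pivot columns D,i; rank = 2
Repeat: D,i; free: ℓ,X1,X2,X3
RREF:
  r0: [   1    0    1    1    1    1]
  r1: [   0    1    0   -3    2    0]
Fix exponent of X1 at 1, ℓ at 0, X2 at 0, X3 at 0; solve each RREF row for its pivot's exponent:
  r0: exp(D) + (1)·1 = 0 ⇒ exp(D) = -1
  r1: exp(i) + (-3)·1 = 0 ⇒ exp(i) = 3
Π_2 = D^-1 · i^3 · X1

["-1", "3", "0", "1", "0", "0"]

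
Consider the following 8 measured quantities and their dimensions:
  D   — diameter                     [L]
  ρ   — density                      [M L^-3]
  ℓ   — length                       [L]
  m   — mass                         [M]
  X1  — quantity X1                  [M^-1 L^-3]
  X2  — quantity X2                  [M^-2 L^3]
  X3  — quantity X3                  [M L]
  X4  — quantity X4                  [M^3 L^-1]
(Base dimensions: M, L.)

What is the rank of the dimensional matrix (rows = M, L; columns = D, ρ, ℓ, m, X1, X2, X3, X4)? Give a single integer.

2

Dimensional matrix (M×L by D×ρ×ℓ×m×X1×X2×X3×X4):
  M: [ 0  1  0  1 -1 -2  1  3]
  L: [ 1 -3  1  0 -3  3  1 -1]
RREF → pivots at {D,ρ} ⇒ r = 2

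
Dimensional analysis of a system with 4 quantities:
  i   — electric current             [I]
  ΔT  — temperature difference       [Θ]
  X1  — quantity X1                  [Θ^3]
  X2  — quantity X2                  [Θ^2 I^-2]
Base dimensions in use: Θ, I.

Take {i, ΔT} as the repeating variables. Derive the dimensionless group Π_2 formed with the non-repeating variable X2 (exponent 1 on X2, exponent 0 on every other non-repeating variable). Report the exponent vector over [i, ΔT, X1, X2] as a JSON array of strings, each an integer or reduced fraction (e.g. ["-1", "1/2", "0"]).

Exponent matrix [Θ,I] × [i,ΔT,X1,X2]:
  Θ: [ 0  1  3  2]
  I: [ 1  0  0 -2]
Row reduction gives pivot columns i,ΔT; rank = 2
Pivot set = {i,ΔT}, free = {X1,X2}
RREF:
  r0: [   1    0    0   -2]
  r1: [   0    1    3    2]
Fix exponent of X2 at 1, X1 at 0; solve each RREF row for its pivot's exponent:
  r0: exp(i) + (-2)·1 = 0 ⇒ exp(i) = 2
  r1: exp(ΔT) + (2)·1 = 0 ⇒ exp(ΔT) = -2
Π_2 = i^2 · ΔT^-2 · X2

["2", "-2", "0", "1"]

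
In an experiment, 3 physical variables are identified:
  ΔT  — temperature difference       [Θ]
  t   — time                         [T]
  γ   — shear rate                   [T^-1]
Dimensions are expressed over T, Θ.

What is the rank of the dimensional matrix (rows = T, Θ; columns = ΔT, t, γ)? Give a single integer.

2

Dimensional matrix (T×Θ by ΔT×t×γ):
  T: [ 0  1 -1]
  Θ: [ 1  0  0]
Row reduction gives pivot columns ΔT,t; rank = 2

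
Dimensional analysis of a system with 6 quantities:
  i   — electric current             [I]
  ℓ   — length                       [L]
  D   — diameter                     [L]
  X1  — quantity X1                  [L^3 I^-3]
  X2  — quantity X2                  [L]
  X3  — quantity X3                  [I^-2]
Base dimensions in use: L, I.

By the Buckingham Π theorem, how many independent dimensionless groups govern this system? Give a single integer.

4

Write exponents as rows L,I / cols i,ℓ,D,X1,X2,X3:
  L: [ 0  1  1  3  1  0]
  I: [ 1  0  0 -3  0 -2]
Echelon form has 2 nonzero rows (pivots: i,ℓ)
Π count = n − r = 6 − 2 = 4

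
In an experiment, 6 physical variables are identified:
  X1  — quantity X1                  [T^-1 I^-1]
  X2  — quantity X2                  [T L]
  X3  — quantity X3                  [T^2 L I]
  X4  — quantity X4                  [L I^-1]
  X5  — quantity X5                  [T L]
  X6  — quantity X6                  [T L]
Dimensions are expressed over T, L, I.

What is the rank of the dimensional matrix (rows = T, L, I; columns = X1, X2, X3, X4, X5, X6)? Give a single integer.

Exponent matrix [T,L,I] × [X1,X2,X3,X4,X5,X6]:
  T: [-1  1  2  0  1  1]
  L: [ 0  1  1  1  1  1]
  I: [-1  0  1 -1  0  0]
RREF → pivots at {X1,X2} ⇒ r = 2

2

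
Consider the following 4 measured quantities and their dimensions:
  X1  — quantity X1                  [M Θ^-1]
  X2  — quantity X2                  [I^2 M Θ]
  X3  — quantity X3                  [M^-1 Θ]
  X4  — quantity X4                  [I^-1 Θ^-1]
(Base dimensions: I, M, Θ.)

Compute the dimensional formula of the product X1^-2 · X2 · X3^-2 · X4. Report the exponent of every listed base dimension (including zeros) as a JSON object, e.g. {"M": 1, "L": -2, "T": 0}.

{"I": 1, "M": 1, "Θ": 0}

Exponent matrix [I,M,Θ] × [X1,X2,X3,X4]:
  I: [ 0  2  0 -1]
  M: [ 1  1 -1  0]
  Θ: [-1  1  1 -1]
  [I]: (-2)·0+(1)·2+(-2)·0+(1)·-1 = 1
  [M]: (-2)·1+(1)·1+(-2)·-1+(1)·0 = 1
  [Θ]: (-2)·-1+(1)·1+(-2)·1+(1)·-1 = 0
⇒ I M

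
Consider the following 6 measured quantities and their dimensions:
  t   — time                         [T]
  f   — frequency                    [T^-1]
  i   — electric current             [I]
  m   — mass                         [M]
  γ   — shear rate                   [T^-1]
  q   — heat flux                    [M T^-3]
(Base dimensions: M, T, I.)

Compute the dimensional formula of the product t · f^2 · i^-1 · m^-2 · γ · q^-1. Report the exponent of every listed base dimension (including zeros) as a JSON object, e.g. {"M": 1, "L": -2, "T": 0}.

Dimensional matrix (M×T×I by t×f×i×m×γ×q):
  M: [ 0  0  0  1  0  1]
  T: [ 1 -1  0  0 -1 -3]
  I: [ 0  0  1  0  0  0]
  [M]: (1)·0+(2)·0+(-1)·0+(-2)·1+(1)·0+(-1)·1 = -3
  [T]: (1)·1+(2)·-1+(-1)·0+(-2)·0+(1)·-1+(-1)·-3 = 1
  [I]: (1)·0+(2)·0+(-1)·1+(-2)·0+(1)·0+(-1)·0 = -1
⇒ M^-3 T I^-1

{"M": -3, "T": 1, "I": -1}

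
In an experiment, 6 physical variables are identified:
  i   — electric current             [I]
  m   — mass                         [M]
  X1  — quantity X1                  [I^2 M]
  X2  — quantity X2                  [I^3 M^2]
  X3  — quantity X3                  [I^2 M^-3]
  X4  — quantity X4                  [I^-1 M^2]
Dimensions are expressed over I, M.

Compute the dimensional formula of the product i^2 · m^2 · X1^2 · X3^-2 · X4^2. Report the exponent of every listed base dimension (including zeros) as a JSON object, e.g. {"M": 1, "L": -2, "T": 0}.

Exponent matrix [I,M] × [i,m,X1,X2,X3,X4]:
  I: [ 1  0  2  3  2 -1]
  M: [ 0  1  1  2 -3  2]
  [I]: (2)·1+(2)·0+(2)·2+(-2)·2+(2)·-1 = 0
  [M]: (2)·0+(2)·1+(2)·1+(-2)·-3+(2)·2 = 14
⇒ M^14

{"I": 0, "M": 14}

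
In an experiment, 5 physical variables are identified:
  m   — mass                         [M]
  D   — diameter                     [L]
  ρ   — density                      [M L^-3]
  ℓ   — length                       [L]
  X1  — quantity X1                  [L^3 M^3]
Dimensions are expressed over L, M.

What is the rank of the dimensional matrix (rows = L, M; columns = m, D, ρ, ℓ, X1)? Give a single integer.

Dimensional matrix (L×M by m×D×ρ×ℓ×X1):
  L: [ 0  1 -3  1  3]
  M: [ 1  0  1  0  3]
RREF → pivots at {m,D} ⇒ r = 2

2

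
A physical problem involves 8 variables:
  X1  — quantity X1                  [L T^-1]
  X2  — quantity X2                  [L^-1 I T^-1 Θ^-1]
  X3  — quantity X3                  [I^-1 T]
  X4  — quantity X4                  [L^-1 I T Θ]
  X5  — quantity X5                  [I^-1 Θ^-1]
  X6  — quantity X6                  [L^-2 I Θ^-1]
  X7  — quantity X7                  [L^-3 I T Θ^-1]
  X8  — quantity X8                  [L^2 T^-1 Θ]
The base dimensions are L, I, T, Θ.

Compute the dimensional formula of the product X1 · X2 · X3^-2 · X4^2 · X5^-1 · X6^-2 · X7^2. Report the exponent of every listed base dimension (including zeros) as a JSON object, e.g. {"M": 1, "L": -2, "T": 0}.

Write exponents as rows L,I,T,Θ / cols X1,X2,X3,X4,X5,X6,X7,X8:
  L: [ 1 -1  0 -1  0 -2 -3  2]
  I: [ 0  1 -1  1 -1  1  1  0]
  T: [-1 -1  1  1  0  0  1 -1]
  Θ: [ 0 -1  0  1 -1 -1 -1  1]
  [L]: (1)·1+(1)·-1+(-2)·0+(2)·-1+(-1)·0+(-2)·-2+(2)·-3 = -4
  [I]: (1)·0+(1)·1+(-2)·-1+(2)·1+(-1)·-1+(-2)·1+(2)·1 = 6
  [T]: (1)·-1+(1)·-1+(-2)·1+(2)·1+(-1)·0+(-2)·0+(2)·1 = 0
  [Θ]: (1)·0+(1)·-1+(-2)·0+(2)·1+(-1)·-1+(-2)·-1+(2)·-1 = 2
⇒ L^-4 I^6 Θ^2

{"L": -4, "I": 6, "T": 0, "Θ": 2}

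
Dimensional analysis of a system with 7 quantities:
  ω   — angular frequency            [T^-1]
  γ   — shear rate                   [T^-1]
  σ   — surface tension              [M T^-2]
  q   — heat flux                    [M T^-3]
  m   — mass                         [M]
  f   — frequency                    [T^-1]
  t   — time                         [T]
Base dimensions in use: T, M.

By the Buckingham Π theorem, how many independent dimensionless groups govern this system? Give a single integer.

5

Write exponents as rows T,M / cols ω,γ,σ,q,m,f,t:
  T: [-1 -1 -2 -3  0 -1  1]
  M: [ 0  0  1  1  1  0  0]
Echelon form has 2 nonzero rows (pivots: ω,σ)
7 vars − rank 2 = 5 Π groups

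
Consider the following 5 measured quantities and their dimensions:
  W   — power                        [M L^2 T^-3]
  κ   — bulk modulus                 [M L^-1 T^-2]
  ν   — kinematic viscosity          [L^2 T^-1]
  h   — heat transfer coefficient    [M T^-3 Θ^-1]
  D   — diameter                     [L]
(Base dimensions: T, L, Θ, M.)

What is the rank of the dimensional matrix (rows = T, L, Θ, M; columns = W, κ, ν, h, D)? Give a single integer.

Exponent matrix [T,L,Θ,M] × [W,κ,ν,h,D]:
  T: [-3 -2 -1 -3  0]
  L: [ 2 -1  2  0  1]
  Θ: [ 0  0  0 -1  0]
  M: [ 1  1  0  1  0]
Row reduction gives pivot columns W,κ,ν,h; rank = 4

4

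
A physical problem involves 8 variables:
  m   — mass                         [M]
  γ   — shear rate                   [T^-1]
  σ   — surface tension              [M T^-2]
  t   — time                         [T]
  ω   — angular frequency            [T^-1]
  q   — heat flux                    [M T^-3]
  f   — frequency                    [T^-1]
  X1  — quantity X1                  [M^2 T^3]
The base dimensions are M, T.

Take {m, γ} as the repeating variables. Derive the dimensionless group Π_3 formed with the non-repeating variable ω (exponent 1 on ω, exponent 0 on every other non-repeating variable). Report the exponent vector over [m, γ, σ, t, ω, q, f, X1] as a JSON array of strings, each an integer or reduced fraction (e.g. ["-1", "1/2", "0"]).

["0", "-1", "0", "0", "1", "0", "0", "0"]

Dimensional matrix (M×T by m×γ×σ×t×ω×q×f×X1):
  M: [ 1  0  1  0  0  1  0  2]
  T: [ 0 -1 -2  1 -1 -3 -1  3]
RREF → pivots at {m,γ} ⇒ r = 2
Pivot set = {m,γ}, free = {σ,t,ω,q,f,X1}
RREF:
  r0: [   1    0    1    0    0    1    0    2]
  r1: [   0    1    2   -1    1    3    1   -3]
Fix exponent of ω at 1, σ at 0, t at 0, q at 0, f at 0, X1 at 0; solve each RREF row for its pivot's exponent:
  r0: exp(m) + (0)·1 = 0 ⇒ exp(m) = 0
  r1: exp(γ) + (1)·1 = 0 ⇒ exp(γ) = -1
Π_3 = γ^-1 · ω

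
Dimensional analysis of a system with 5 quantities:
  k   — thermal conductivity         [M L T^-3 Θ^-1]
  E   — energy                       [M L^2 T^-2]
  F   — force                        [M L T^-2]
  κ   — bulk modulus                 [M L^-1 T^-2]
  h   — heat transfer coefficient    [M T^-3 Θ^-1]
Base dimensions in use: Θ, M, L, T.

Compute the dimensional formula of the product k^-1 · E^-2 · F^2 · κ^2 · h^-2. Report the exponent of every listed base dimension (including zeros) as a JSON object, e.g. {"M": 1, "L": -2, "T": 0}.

{"Θ": 3, "M": -1, "L": -5, "T": 5}

Dimensional matrix (Θ×M×L×T by k×E×F×κ×h):
  Θ: [-1  0  0  0 -1]
  M: [ 1  1  1  1  1]
  L: [ 1  2  1 -1  0]
  T: [-3 -2 -2 -2 -3]
  [Θ]: (-1)·-1+(-2)·0+(2)·0+(2)·0+(-2)·-1 = 3
  [M]: (-1)·1+(-2)·1+(2)·1+(2)·1+(-2)·1 = -1
  [L]: (-1)·1+(-2)·2+(2)·1+(2)·-1+(-2)·0 = -5
  [T]: (-1)·-3+(-2)·-2+(2)·-2+(2)·-2+(-2)·-3 = 5
⇒ Θ^3 M^-1 L^-5 T^5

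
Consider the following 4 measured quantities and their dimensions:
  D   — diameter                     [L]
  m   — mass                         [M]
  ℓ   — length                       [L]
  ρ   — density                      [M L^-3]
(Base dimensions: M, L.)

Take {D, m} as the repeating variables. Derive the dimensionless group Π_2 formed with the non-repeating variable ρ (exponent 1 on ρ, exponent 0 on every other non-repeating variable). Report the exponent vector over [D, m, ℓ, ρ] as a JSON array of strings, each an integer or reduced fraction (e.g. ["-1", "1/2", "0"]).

Exponent matrix [M,L] × [D,m,ℓ,ρ]:
  M: [ 0  1  0  1]
  L: [ 1  0  1 -3]
RREF → pivots at {D,m} ⇒ r = 2
Repeat: D,m; free: ℓ,ρ
RREF:
  r0: [   1    0    1   -3]
  r1: [   0    1    0    1]
Fix exponent of ρ at 1, ℓ at 0; solve each RREF row for its pivot's exponent:
  r0: exp(D) + (-3)·1 = 0 ⇒ exp(D) = 3
  r1: exp(m) + (1)·1 = 0 ⇒ exp(m) = -1
Π_2 = D^3 · m^-1 · ρ

["3", "-1", "0", "1"]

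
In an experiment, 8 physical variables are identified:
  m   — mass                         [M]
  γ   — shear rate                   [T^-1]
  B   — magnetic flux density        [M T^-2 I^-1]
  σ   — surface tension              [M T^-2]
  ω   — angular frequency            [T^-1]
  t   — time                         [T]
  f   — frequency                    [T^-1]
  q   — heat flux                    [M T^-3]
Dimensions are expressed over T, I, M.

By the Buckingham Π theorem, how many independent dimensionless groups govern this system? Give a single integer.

5

Dimensional matrix (T×I×M by m×γ×B×σ×ω×t×f×q):
  T: [ 0 -1 -2 -2 -1  1 -1 -3]
  I: [ 0  0 -1  0  0  0  0  0]
  M: [ 1  0  1  1  0  0  0  1]
RREF → pivots at {m,γ,B} ⇒ r = 3
n=8, r=3 ⇒ 5 dimensionless groups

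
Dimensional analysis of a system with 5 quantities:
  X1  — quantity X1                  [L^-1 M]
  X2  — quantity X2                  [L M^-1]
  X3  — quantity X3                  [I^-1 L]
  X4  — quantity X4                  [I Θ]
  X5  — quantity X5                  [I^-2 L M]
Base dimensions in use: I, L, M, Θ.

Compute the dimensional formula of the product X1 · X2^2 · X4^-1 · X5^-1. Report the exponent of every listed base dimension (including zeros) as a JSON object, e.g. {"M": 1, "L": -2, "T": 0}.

Dimensional matrix (I×L×M×Θ by X1×X2×X3×X4×X5):
  I: [ 0  0 -1  1 -2]
  L: [-1  1  1  0  1]
  M: [ 1 -1  0  0  1]
  Θ: [ 0  0  0  1  0]
  [I]: (1)·0+(2)·0+(-1)·1+(-1)·-2 = 1
  [L]: (1)·-1+(2)·1+(-1)·0+(-1)·1 = 0
  [M]: (1)·1+(2)·-1+(-1)·0+(-1)·1 = -2
  [Θ]: (1)·0+(2)·0+(-1)·1+(-1)·0 = -1
⇒ I M^-2 Θ^-1

{"I": 1, "L": 0, "M": -2, "Θ": -1}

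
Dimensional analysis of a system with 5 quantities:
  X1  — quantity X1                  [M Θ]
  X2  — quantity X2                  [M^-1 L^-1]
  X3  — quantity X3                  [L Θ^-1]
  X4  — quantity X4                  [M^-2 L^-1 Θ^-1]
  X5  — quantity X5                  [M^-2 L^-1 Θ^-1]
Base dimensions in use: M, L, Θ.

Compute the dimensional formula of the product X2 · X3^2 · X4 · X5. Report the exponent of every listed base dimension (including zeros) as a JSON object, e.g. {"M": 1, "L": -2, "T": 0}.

Write exponents as rows M,L,Θ / cols X1,X2,X3,X4,X5:
  M: [ 1 -1  0 -2 -2]
  L: [ 0 -1  1 -1 -1]
  Θ: [ 1  0 -1 -1 -1]
  [M]: (1)·-1+(2)·0+(1)·-2+(1)·-2 = -5
  [L]: (1)·-1+(2)·1+(1)·-1+(1)·-1 = -1
  [Θ]: (1)·0+(2)·-1+(1)·-1+(1)·-1 = -4
⇒ M^-5 L^-1 Θ^-4

{"M": -5, "L": -1, "Θ": -4}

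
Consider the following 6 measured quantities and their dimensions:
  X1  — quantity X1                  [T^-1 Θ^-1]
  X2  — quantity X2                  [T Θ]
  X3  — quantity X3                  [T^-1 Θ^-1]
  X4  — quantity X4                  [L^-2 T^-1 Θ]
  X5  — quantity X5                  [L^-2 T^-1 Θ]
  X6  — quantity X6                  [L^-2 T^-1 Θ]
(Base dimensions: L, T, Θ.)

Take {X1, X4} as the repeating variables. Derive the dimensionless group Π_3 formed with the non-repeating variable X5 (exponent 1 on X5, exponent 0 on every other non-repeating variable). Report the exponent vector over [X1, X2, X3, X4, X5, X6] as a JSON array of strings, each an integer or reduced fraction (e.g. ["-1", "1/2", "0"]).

["0", "0", "0", "-1", "1", "0"]

Exponent matrix [L,T,Θ] × [X1,X2,X3,X4,X5,X6]:
  L: [ 0  0  0 -2 -2 -2]
  T: [-1  1 -1 -1 -1 -1]
  Θ: [-1  1 -1  1  1  1]
Row reduction gives pivot columns X1,X4; rank = 2
Pivot set = {X1,X4}, free = {X2,X3,X5,X6}
RREF:
  r0: [   1   -1    1    0    0    0]
  r1: [   0    0    0    1    1    1]
  r2: [   0    0    0    0    0    0]
Fix exponent of X5 at 1, X2 at 0, X3 at 0, X6 at 0; solve each RREF row for its pivot's exponent:
  r0: exp(X1) + (0)·1 = 0 ⇒ exp(X1) = 0
  r1: exp(X4) + (1)·1 = 0 ⇒ exp(X4) = -1
Π_3 = X4^-1 · X5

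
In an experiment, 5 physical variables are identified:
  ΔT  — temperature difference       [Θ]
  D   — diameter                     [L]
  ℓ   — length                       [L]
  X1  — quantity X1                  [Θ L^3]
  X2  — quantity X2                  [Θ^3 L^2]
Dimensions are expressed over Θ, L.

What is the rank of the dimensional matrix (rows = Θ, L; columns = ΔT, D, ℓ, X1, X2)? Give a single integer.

2

Exponent matrix [Θ,L] × [ΔT,D,ℓ,X1,X2]:
  Θ: [ 1  0  0  1  3]
  L: [ 0  1  1  3  2]
Row reduction gives pivot columns ΔT,D; rank = 2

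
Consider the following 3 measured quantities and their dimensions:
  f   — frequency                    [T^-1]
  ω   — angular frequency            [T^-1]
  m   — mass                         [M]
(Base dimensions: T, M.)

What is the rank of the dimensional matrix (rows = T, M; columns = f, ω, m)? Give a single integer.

2

Dimensional matrix (T×M by f×ω×m):
  T: [-1 -1  0]
  M: [ 0  0  1]
RREF → pivots at {f,m} ⇒ r = 2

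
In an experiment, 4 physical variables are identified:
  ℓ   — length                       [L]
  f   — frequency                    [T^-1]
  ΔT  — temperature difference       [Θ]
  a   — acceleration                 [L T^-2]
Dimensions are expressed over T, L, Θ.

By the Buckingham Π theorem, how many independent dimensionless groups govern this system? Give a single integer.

1

Exponent matrix [T,L,Θ] × [ℓ,f,ΔT,a]:
  T: [ 0 -1  0 -2]
  L: [ 1  0  0  1]
  Θ: [ 0  0  1  0]
Row reduction gives pivot columns ℓ,f,ΔT; rank = 3
n=4, r=3 ⇒ 1 dimensionless group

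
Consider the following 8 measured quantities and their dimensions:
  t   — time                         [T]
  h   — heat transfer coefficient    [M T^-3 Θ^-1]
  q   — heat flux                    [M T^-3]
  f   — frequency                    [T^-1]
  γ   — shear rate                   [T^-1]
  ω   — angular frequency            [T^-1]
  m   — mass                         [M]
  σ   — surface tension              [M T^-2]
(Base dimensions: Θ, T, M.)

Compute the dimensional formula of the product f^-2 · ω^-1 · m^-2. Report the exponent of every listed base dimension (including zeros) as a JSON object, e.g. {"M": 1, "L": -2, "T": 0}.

Dimensional matrix (Θ×T×M by t×h×q×f×γ×ω×m×σ):
  Θ: [ 0 -1  0  0  0  0  0  0]
  T: [ 1 -3 -3 -1 -1 -1  0 -2]
  M: [ 0  1  1  0  0  0  1  1]
  [Θ]: (-2)·0+(-1)·0+(-2)·0 = 0
  [T]: (-2)·-1+(-1)·-1+(-2)·0 = 3
  [M]: (-2)·0+(-1)·0+(-2)·1 = -2
⇒ T^3 M^-2

{"Θ": 0, "T": 3, "M": -2}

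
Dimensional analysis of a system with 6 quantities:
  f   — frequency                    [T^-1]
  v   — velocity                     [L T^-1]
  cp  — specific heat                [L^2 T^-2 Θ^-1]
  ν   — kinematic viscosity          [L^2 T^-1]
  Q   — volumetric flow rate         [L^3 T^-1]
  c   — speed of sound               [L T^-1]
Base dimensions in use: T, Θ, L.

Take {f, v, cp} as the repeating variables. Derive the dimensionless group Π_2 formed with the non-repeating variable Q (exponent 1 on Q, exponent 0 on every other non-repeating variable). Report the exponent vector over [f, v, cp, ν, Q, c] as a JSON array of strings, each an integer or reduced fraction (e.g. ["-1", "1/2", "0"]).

["2", "-3", "0", "0", "1", "0"]

Dimensional matrix (T×Θ×L by f×v×cp×ν×Q×c):
  T: [-1 -1 -2 -1 -1 -1]
  Θ: [ 0  0 -1  0  0  0]
  L: [ 0  1  2  2  3  1]
Row reduction gives pivot columns f,v,cp; rank = 3
Repeat: f,v,cp; free: ν,Q,c
RREF:
  r0: [   1    0    0   -1   -2    0]
  r1: [   0    1    0    2    3    1]
  r2: [   0    0    1    0    0    0]
Fix exponent of Q at 1, ν at 0, c at 0; solve each RREF row for its pivot's exponent:
  r0: exp(f) + (-2)·1 = 0 ⇒ exp(f) = 2
  r1: exp(v) + (3)·1 = 0 ⇒ exp(v) = -3
  r2: exp(cp) + (0)·1 = 0 ⇒ exp(cp) = 0
Π_2 = f^2 · v^-3 · Q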